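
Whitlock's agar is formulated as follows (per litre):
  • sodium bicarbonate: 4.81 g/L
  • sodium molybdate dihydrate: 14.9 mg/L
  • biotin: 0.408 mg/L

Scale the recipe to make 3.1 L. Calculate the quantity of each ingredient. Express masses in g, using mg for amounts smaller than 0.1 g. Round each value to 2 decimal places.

Scale factor relative to 1 L: 3.1.
sodium bicarbonate: 4.81 g/L × 3.1 L = 14.91 g
sodium molybdate dihydrate: 14.9 mg/L × 3.1 L = 46.19 mg
biotin: 0.408 mg/L × 3.1 L = 1.26 mg

sodium bicarbonate 14.91 g; sodium molybdate dihydrate 46.19 mg; biotin 1.26 mg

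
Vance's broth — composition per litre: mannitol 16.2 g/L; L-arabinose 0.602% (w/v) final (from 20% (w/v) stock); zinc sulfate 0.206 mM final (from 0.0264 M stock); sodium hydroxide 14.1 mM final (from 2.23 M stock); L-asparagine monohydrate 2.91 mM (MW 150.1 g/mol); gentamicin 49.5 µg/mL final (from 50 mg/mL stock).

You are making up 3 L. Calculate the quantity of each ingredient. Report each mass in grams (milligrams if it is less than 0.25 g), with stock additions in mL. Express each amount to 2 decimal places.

Scale factor relative to 1 L: 3.
mannitol: 16.2 g/L × 3 L = 48.60 g
L-arabinose: dilute stock: 0.602% ÷ 20% × 3000 mL = 90.30 mL
zinc sulfate: dilute stock: 0.206 mM × 3000 mL ÷ 26.4 mM = 23.41 mL
sodium hydroxide: V = C2·V2/C1 = 14.1 mM × 3000 mL ÷ 2230 mM = 18.97 mL
L-asparagine monohydrate: 2.91 mmol/L × 150.1 g/mol × 3 L ÷ 1000 = 1.31 g
gentamicin: V = C2·V2/C1 = 49.5 µg/mL × 3000 mL ÷ 50000 µg/mL = 2.97 mL

mannitol 48.60 g; L-arabinose 90.30 mL; zinc sulfate 23.41 mL; sodium hydroxide 18.97 mL; L-asparagine monohydrate 1.31 g; gentamicin 2.97 mL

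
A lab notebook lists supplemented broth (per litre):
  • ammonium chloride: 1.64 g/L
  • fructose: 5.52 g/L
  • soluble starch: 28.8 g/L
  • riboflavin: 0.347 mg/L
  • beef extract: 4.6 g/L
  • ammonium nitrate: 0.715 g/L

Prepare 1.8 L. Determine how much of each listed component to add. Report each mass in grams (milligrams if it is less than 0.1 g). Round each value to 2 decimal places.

ammonium chloride 2.95 g; fructose 9.94 g; soluble starch 51.84 g; riboflavin 0.62 mg; beef extract 8.28 g; ammonium nitrate 1.29 g

Working volume: 1.8 L.
ammonium chloride: 1.64 g/L × 1.8 L = 2.95 g
fructose: 5.52 g/L × 1.8 L = 9.94 g
soluble starch: 28.8 g/L × 1.8 L = 51.84 g
riboflavin: 0.347 mg/L × 1.8 L = 0.62 mg
beef extract: 4.6 g/L × 1.8 L = 8.28 g
ammonium nitrate: 0.715 g/L × 1.8 L = 1.29 g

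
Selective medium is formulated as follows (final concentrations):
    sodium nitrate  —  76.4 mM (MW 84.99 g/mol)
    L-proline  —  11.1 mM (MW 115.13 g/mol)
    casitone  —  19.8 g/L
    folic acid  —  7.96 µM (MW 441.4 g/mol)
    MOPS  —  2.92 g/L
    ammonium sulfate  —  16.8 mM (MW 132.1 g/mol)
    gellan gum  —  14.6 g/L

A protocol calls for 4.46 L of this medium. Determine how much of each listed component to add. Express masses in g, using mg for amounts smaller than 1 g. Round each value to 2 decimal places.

sodium nitrate 28.96 g; L-proline 5.70 g; casitone 88.31 g; folic acid 15.67 mg; MOPS 13.02 g; ammonium sulfate 9.90 g; gellan gum 65.12 g

Scale factor relative to 1 L: 4.46.
sodium nitrate: 76.4 mmol/L × 84.99 g/mol × 4.46 L ÷ 1000 = 28.96 g
L-proline: 11.1 mmol/L × 115.13 g/mol × 4.46 L ÷ 1000 = 5.70 g
casitone: 19.8 g/L × 4.46 L = 88.31 g
folic acid: 7.96 µmol/L × 441.4 g/mol × 4.46 L ÷ 1000 = 15.67 mg
MOPS: 2.92 g/L × 4.46 L = 13.02 g
ammonium sulfate: 16.8 mmol/L × 132.1 g/mol × 4.46 L ÷ 1000 = 9.90 g
gellan gum: 14.6 g/L × 4.46 L = 65.12 g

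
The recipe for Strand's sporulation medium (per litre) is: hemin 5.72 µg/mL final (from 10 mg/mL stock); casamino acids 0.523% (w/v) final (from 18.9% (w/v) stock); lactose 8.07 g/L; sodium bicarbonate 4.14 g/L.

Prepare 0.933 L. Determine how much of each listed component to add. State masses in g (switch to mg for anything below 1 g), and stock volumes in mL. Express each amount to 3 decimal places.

hemin 0.534 mL; casamino acids 25.818 mL; lactose 7.529 g; sodium bicarbonate 3.863 g

Working volume: 0.933 L.
hemin: dilute stock: 5.72 µg/mL × 933 mL ÷ 10000 µg/mL = 0.534 mL
casamino acids: dilute stock: 0.523% ÷ 18.9% × 933 mL = 25.818 mL
lactose: 8.07 g/L × 0.933 L = 7.529 g
sodium bicarbonate: 4.14 g/L × 0.933 L = 3.863 g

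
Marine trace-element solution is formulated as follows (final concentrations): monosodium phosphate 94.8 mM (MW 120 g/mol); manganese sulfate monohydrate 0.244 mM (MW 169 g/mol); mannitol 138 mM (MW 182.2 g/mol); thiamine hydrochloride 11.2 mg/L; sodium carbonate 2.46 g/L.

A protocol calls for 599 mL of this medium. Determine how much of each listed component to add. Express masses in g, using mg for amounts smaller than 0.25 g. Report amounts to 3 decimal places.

Scale factor relative to 1 L: 0.599.
monosodium phosphate: 94.8 mmol/L × 120 g/mol × 0.599 L ÷ 1000 = 6.814 g
manganese sulfate monohydrate: 0.244 mmol/L × 169 mg/mmol × 0.599 L = 24.700 mg
mannitol: 138 mmol/L × 182.2 g/mol × 0.599 L ÷ 1000 = 15.061 g
thiamine hydrochloride: 11.2 mg/L × 0.599 L = 6.709 mg
sodium carbonate: 2.46 g/L × 0.599 L = 1.474 g

monosodium phosphate 6.814 g; manganese sulfate monohydrate 24.700 mg; mannitol 15.061 g; thiamine hydrochloride 6.709 mg; sodium carbonate 1.474 g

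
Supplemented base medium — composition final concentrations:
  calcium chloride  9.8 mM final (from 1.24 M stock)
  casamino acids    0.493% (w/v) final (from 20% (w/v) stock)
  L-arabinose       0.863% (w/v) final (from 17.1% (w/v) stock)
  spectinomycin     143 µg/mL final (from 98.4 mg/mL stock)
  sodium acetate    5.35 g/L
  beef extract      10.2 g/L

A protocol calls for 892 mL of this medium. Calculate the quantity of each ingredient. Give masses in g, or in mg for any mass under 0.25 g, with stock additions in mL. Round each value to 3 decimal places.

calcium chloride 7.050 mL; casamino acids 21.988 mL; L-arabinose 45.017 mL; spectinomycin 1.296 mL; sodium acetate 4.772 g; beef extract 9.098 g

Scale factor relative to 1 L: 0.892.
calcium chloride: C1V1 = C2V2 → 9.8 mM × 892 mL ÷ 1240 mM = 7.050 mL
casamino acids: dilute stock: 0.493% ÷ 20% × 892 mL = 21.988 mL
L-arabinose: C1V1 = C2V2 → 0.863% ÷ 17.1% × 892 mL = 45.017 mL
spectinomycin: V = C2·V2/C1 = 143 µg/mL × 892 mL ÷ 98400 µg/mL = 1.296 mL
sodium acetate: 5.35 g/L × 0.892 L = 4.772 g
beef extract: 10.2 g/L × 0.892 L = 9.098 g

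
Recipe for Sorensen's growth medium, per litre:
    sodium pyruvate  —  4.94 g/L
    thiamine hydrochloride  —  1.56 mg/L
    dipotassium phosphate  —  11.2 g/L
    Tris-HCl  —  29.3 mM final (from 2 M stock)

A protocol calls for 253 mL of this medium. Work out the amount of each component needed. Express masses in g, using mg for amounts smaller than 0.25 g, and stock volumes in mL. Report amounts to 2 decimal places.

Working volume: 253 mL = 0.253 L.
sodium pyruvate: 4.94 g/L × 0.253 L = 1.25 g
thiamine hydrochloride: 1.56 mg/L × 0.253 L = 0.39 mg
dipotassium phosphate: 11.2 g/L × 0.253 L = 2.83 g
Tris-HCl: dilute stock: 29.3 mM × 253 mL ÷ 2000 mM = 3.71 mL

sodium pyruvate 1.25 g; thiamine hydrochloride 0.39 mg; dipotassium phosphate 2.83 g; Tris-HCl 3.71 mL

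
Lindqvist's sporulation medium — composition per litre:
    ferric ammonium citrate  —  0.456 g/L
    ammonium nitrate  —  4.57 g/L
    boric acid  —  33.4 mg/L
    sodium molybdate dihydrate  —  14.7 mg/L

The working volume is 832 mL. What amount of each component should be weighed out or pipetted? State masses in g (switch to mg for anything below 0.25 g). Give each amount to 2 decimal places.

ferric ammonium citrate 0.38 g; ammonium nitrate 3.80 g; boric acid 27.79 mg; sodium molybdate dihydrate 12.23 mg

Scale factor relative to 1 L: 0.832.
ferric ammonium citrate: 0.456 g/L × 0.832 L = 0.38 g
ammonium nitrate: 4.57 g/L × 0.832 L = 3.80 g
boric acid: 33.4 mg/L × 0.832 L = 27.79 mg
sodium molybdate dihydrate: 14.7 mg/L × 0.832 L = 12.23 mg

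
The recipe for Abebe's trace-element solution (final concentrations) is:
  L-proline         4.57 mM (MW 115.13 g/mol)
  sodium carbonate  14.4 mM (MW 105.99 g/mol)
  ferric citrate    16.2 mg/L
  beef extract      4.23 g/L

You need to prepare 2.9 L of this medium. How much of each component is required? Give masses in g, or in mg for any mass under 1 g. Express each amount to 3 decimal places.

Working volume: 2.9 L.
L-proline: 4.57 mmol/L × 115.13 g/mol × 2.9 L ÷ 1000 = 1.526 g
sodium carbonate: 14.4 mmol/L × 105.99 g/mol × 2.9 L ÷ 1000 = 4.426 g
ferric citrate: 16.2 mg/L × 2.9 L = 46.980 mg
beef extract: 4.23 g/L × 2.9 L = 12.267 g

L-proline 1.526 g; sodium carbonate 4.426 g; ferric citrate 46.980 mg; beef extract 12.267 g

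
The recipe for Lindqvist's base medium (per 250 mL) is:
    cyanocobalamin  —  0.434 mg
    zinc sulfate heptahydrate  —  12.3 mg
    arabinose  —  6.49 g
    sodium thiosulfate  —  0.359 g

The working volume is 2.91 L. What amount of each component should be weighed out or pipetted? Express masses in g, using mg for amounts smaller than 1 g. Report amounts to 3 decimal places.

cyanocobalamin 5.052 mg; zinc sulfate heptahydrate 143.172 mg; arabinose 75.544 g; sodium thiosulfate 4.179 g

Ratio of target to recipe volume: 2910 / 250 = 11.64.
cyanocobalamin: 0.434 mg × (2910 mL / 250 mL) = 5.052 mg
zinc sulfate heptahydrate: 12.3 mg × (2910 mL / 250 mL) = 143.172 mg
arabinose: 6.49 g × (2910 mL / 250 mL) = 75.544 g
sodium thiosulfate: 0.359 g × (2910 mL / 250 mL) = 4.179 g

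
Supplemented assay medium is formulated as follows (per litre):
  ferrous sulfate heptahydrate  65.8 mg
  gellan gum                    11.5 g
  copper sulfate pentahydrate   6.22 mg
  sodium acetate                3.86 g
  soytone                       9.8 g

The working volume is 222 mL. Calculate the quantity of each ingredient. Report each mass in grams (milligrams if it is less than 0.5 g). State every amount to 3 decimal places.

ferrous sulfate heptahydrate 14.608 mg; gellan gum 2.553 g; copper sulfate pentahydrate 1.381 mg; sodium acetate 0.857 g; soytone 2.176 g

Scale factor = 222 mL / 1000 mL = 0.222.
ferrous sulfate heptahydrate: 65.8 mg × (222 mL / 1000 mL) = 14.608 mg
gellan gum: 11.5 g × (222 mL / 1000 mL) = 2.553 g
copper sulfate pentahydrate: 6.22 mg × (222 mL / 1000 mL) = 1.381 mg
sodium acetate: 3.86 g × (222 mL / 1000 mL) = 0.857 g
soytone: 9.8 g × (222 mL / 1000 mL) = 2.176 g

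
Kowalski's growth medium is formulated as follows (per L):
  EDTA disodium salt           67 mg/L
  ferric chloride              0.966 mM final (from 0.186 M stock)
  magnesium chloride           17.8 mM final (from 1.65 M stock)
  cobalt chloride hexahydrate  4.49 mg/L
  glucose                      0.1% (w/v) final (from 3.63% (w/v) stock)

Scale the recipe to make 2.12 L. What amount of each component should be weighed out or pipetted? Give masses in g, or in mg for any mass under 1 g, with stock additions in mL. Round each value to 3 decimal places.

Working volume: 2.12 L.
EDTA disodium salt: 67 mg/L × 2.12 L = 142.040 mg
ferric chloride: dilute stock: 0.966 mM × 2120 mL ÷ 186 mM = 11.010 mL
magnesium chloride: V = C2·V2/C1 = 17.8 mM × 2120 mL ÷ 1650 mM = 22.870 mL
cobalt chloride hexahydrate: 4.49 mg/L × 2.12 L = 9.519 mg
glucose: V = C2·V2/C1 = 0.1% ÷ 3.63% × 2120 mL = 58.402 mL

EDTA disodium salt 142.040 mg; ferric chloride 11.010 mL; magnesium chloride 22.870 mL; cobalt chloride hexahydrate 9.519 mg; glucose 58.402 mL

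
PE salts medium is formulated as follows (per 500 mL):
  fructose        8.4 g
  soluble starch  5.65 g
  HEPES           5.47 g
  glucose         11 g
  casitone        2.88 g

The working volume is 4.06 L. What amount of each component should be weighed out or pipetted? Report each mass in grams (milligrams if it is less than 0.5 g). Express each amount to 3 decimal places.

Ratio of target to recipe volume: 4060 / 500 = 8.12.
fructose: 8.4 g × (4060 mL / 500 mL) = 68.208 g
soluble starch: 5.65 g × (4060 mL / 500 mL) = 45.878 g
HEPES: 5.47 g × (4060 mL / 500 mL) = 44.416 g
glucose: 11 g × (4060 mL / 500 mL) = 89.320 g
casitone: 2.88 g × (4060 mL / 500 mL) = 23.386 g

fructose 68.208 g; soluble starch 45.878 g; HEPES 44.416 g; glucose 89.320 g; casitone 23.386 g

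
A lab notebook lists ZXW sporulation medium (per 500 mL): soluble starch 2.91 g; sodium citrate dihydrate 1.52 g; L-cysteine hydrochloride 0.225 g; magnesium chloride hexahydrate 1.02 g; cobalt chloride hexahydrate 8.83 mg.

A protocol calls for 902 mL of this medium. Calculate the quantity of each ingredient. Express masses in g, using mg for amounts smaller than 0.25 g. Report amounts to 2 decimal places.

Scale factor = 902 mL / 500 mL = 1.804.
soluble starch: 2.91 g × (902 mL / 500 mL) = 5.25 g
sodium citrate dihydrate: 1.52 g × (902 mL / 500 mL) = 2.74 g
L-cysteine hydrochloride: 0.225 g × (902 mL / 500 mL) = 0.41 g
magnesium chloride hexahydrate: 1.02 g × (902 mL / 500 mL) = 1.84 g
cobalt chloride hexahydrate: 8.83 mg × (902 mL / 500 mL) = 15.93 mg

soluble starch 5.25 g; sodium citrate dihydrate 2.74 g; L-cysteine hydrochloride 0.41 g; magnesium chloride hexahydrate 1.84 g; cobalt chloride hexahydrate 15.93 mg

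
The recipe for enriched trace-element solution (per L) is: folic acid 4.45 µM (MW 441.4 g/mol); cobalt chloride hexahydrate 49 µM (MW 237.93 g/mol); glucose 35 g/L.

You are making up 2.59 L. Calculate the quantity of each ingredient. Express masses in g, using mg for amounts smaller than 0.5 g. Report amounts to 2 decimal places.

Working volume: 2.59 L.
folic acid: 4.45 µmol/L × 441.4 g/mol × 2.59 L ÷ 1000 = 5.09 mg
cobalt chloride hexahydrate: 49 µmol/L × 237.93 g/mol × 2.59 L ÷ 1000 = 30.20 mg
glucose: 35 g/L × 2.59 L = 90.65 g

folic acid 5.09 mg; cobalt chloride hexahydrate 30.20 mg; glucose 90.65 g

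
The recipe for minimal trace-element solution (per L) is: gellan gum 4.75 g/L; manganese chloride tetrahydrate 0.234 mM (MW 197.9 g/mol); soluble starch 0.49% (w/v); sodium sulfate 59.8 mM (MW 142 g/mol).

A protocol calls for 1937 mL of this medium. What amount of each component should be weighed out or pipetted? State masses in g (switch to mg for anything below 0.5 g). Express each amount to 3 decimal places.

gellan gum 9.201 g; manganese chloride tetrahydrate 89.700 mg; soluble starch 9.491 g; sodium sulfate 16.448 g

Target volume = 1937 mL = 1.937 L.
gellan gum: 4.75 g/L × 1.937 L = 9.201 g
manganese chloride tetrahydrate: 0.234 mmol/L × 197.9 mg/mmol × 1.937 L = 89.700 mg
soluble starch: 0.49 g per 100 mL × 1937 mL ÷ 100 = 9.491 g
sodium sulfate: 59.8 mmol/L × 142 g/mol × 1.937 L ÷ 1000 = 16.448 g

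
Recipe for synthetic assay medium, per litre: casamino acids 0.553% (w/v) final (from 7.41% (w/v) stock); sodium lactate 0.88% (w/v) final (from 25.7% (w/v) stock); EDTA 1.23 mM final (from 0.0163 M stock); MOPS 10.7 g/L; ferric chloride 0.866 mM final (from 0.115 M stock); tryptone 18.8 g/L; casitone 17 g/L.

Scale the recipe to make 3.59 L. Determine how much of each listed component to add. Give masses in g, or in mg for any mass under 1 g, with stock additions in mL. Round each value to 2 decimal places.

casamino acids 267.92 mL; sodium lactate 122.93 mL; EDTA 270.90 mL; MOPS 38.41 g; ferric chloride 27.03 mL; tryptone 67.49 g; casitone 61.03 g

Working volume: 3.59 L.
casamino acids: C1V1 = C2V2 → 0.553% ÷ 7.41% × 3590 mL = 267.92 mL
sodium lactate: dilute stock: 0.88% ÷ 25.7% × 3590 mL = 122.93 mL
EDTA: C1V1 = C2V2 → 1.23 mM × 3590 mL ÷ 16.3 mM = 270.90 mL
MOPS: 10.7 g/L × 3.59 L = 38.41 g
ferric chloride: V = C2·V2/C1 = 0.866 mM × 3590 mL ÷ 115 mM = 27.03 mL
tryptone: 18.8 g/L × 3.59 L = 67.49 g
casitone: 17 g/L × 3.59 L = 61.03 g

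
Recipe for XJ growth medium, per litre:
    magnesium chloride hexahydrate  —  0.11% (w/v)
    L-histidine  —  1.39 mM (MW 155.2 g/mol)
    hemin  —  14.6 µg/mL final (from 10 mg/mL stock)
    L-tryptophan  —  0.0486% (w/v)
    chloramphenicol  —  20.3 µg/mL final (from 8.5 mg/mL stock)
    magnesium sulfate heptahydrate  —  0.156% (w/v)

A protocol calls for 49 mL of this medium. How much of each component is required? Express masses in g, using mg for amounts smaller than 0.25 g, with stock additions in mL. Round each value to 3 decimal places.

Target volume = 49 mL = 0.049 L.
magnesium chloride hexahydrate: 0.11% w/v = 1.1 g/L → 1.1 × 0.049 L = 0.0539 g = 53.900 mg
L-histidine: 1.39 mmol/L × 155.2 mg/mmol × 0.049 L = 10.571 mg
hemin: V = C2·V2/C1 = 14.6 µg/mL × 49 mL ÷ 10000 µg/mL = 0.072 mL
L-tryptophan: 0.0486 g per 100 mL × 49 mL ÷ 100 = 0.023814 g = 23.814 mg
chloramphenicol: C1V1 = C2V2 → 20.3 µg/mL × 49 mL ÷ 8500 µg/mL = 0.117 mL
magnesium sulfate heptahydrate: 0.156 g per 100 mL × 49 mL ÷ 100 = 0.07644 g = 76.440 mg

magnesium chloride hexahydrate 53.900 mg; L-histidine 10.571 mg; hemin 0.072 mL; L-tryptophan 23.814 mg; chloramphenicol 0.117 mL; magnesium sulfate heptahydrate 76.440 mg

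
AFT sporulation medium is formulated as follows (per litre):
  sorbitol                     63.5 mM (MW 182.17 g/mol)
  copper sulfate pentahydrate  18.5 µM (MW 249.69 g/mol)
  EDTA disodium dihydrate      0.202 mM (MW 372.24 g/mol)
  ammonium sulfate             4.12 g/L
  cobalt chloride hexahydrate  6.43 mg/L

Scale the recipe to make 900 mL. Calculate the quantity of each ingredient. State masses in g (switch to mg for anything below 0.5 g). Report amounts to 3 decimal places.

sorbitol 10.411 g; copper sulfate pentahydrate 4.157 mg; EDTA disodium dihydrate 67.673 mg; ammonium sulfate 3.708 g; cobalt chloride hexahydrate 5.787 mg

Target volume = 900 mL = 0.9 L.
sorbitol: 63.5 mmol/L × 182.17 g/mol × 0.9 L ÷ 1000 = 10.411 g
copper sulfate pentahydrate: 18.5 µmol/L × 249.69 g/mol × 0.9 L ÷ 1000 = 4.157 mg
EDTA disodium dihydrate: 0.202 mmol/L × 372.24 mg/mmol × 0.9 L = 67.673 mg
ammonium sulfate: 4.12 g/L × 0.9 L = 3.708 g
cobalt chloride hexahydrate: 6.43 mg/L × 0.9 L = 5.787 mg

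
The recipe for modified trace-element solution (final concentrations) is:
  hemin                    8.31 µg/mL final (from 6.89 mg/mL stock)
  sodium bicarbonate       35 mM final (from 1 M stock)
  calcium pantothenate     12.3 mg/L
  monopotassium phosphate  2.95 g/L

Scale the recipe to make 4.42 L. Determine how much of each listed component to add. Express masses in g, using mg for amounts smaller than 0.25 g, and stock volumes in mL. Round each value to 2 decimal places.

Scale factor relative to 1 L: 4.42.
hemin: C1V1 = C2V2 → 8.31 µg/mL × 4420 mL ÷ 6890 µg/mL = 5.33 mL
sodium bicarbonate: dilute stock: 35 mM × 4420 mL ÷ 1000 mM = 154.70 mL
calcium pantothenate: 12.3 mg/L × 4.42 L = 54.37 mg
monopotassium phosphate: 2.95 g/L × 4.42 L = 13.04 g

hemin 5.33 mL; sodium bicarbonate 154.70 mL; calcium pantothenate 54.37 mg; monopotassium phosphate 13.04 g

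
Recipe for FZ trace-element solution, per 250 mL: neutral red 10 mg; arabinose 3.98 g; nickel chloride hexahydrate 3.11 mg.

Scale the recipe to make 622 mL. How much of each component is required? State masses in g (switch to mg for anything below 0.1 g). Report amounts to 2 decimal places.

neutral red 24.88 mg; arabinose 9.90 g; nickel chloride hexahydrate 7.74 mg

Scale factor = 622 mL / 250 mL = 2.488.
neutral red: 10 mg × (622 mL / 250 mL) = 24.88 mg
arabinose: 3.98 g × (622 mL / 250 mL) = 9.90 g
nickel chloride hexahydrate: 3.11 mg × (622 mL / 250 mL) = 7.74 mg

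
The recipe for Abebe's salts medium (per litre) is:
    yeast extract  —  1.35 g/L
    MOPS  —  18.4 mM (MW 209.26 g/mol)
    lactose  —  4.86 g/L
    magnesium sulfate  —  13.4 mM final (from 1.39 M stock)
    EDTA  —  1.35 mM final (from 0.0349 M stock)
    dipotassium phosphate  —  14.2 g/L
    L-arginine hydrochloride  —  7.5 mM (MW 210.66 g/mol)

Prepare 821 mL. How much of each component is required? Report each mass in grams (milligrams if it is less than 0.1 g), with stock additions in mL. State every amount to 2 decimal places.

yeast extract 1.11 g; MOPS 3.16 g; lactose 3.99 g; magnesium sulfate 7.91 mL; EDTA 31.76 mL; dipotassium phosphate 11.66 g; L-arginine hydrochloride 1.30 g

Working volume: 821 mL = 0.821 L.
yeast extract: 1.35 g/L × 0.821 L = 1.11 g
MOPS: 18.4 mmol/L × 209.26 g/mol × 0.821 L ÷ 1000 = 3.16 g
lactose: 4.86 g/L × 0.821 L = 3.99 g
magnesium sulfate: dilute stock: 13.4 mM × 821 mL ÷ 1390 mM = 7.91 mL
EDTA: V = C2·V2/C1 = 1.35 mM × 821 mL ÷ 34.9 mM = 31.76 mL
dipotassium phosphate: 14.2 g/L × 0.821 L = 11.66 g
L-arginine hydrochloride: 7.5 mmol/L × 210.66 g/mol × 0.821 L ÷ 1000 = 1.30 g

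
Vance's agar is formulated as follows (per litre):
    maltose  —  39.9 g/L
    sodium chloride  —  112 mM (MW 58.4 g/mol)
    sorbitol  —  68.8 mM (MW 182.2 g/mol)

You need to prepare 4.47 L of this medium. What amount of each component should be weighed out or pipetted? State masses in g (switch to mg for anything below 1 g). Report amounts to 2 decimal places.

maltose 178.35 g; sodium chloride 29.24 g; sorbitol 56.03 g

Working volume: 4.47 L.
maltose: 39.9 g/L × 4.47 L = 178.35 g
sodium chloride: 112 mmol/L × 58.4 g/mol × 4.47 L ÷ 1000 = 29.24 g
sorbitol: 68.8 mmol/L × 182.2 g/mol × 4.47 L ÷ 1000 = 56.03 g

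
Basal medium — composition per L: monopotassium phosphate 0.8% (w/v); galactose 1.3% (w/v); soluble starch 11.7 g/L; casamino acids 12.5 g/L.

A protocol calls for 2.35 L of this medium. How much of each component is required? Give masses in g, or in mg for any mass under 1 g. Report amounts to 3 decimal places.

Scale factor relative to 1 L: 2.35.
monopotassium phosphate: 0.8% w/v = 8 g/L → 8 × 2.35 L = 18.800 g
galactose: 1.3 g per 100 mL × 2350 mL ÷ 100 = 30.550 g
soluble starch: 11.7 g/L × 2.35 L = 27.495 g
casamino acids: 12.5 g/L × 2.35 L = 29.375 g

monopotassium phosphate 18.800 g; galactose 30.550 g; soluble starch 27.495 g; casamino acids 29.375 g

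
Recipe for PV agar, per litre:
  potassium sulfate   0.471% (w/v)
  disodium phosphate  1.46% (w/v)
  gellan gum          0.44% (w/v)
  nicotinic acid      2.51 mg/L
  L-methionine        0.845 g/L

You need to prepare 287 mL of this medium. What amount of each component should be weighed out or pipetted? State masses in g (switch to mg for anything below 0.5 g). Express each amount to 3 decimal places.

potassium sulfate 1.352 g; disodium phosphate 4.190 g; gellan gum 1.263 g; nicotinic acid 0.720 mg; L-methionine 242.515 mg

Working volume: 287 mL = 0.287 L.
potassium sulfate: 0.471% w/v = 4.71 g/L → 4.71 × 0.287 L = 1.352 g
disodium phosphate: 1.46% w/v = 14.6 g/L → 14.6 × 0.287 L = 4.190 g
gellan gum: 0.44% w/v = 4.4 g/L → 4.4 × 0.287 L = 1.263 g
nicotinic acid: 2.51 mg/L × 0.287 L = 0.720 mg
L-methionine: 0.845 g/L × 0.287 L = 0.242515 g = 242.515 mg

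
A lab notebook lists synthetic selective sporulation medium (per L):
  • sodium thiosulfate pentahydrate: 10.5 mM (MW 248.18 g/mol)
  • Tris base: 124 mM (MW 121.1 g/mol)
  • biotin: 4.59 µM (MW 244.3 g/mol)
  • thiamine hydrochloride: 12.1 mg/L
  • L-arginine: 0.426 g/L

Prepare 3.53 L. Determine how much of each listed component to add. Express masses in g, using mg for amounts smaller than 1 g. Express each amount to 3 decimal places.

Working volume: 3.53 L.
sodium thiosulfate pentahydrate: 10.5 mmol/L × 248.18 g/mol × 3.53 L ÷ 1000 = 9.199 g
Tris base: 124 mmol/L × 121.1 g/mol × 3.53 L ÷ 1000 = 53.008 g
biotin: 4.59 µmol/L × 244.3 g/mol × 3.53 L ÷ 1000 = 3.958 mg
thiamine hydrochloride: 12.1 mg/L × 3.53 L = 42.713 mg
L-arginine: 0.426 g/L × 3.53 L = 1.504 g

sodium thiosulfate pentahydrate 9.199 g; Tris base 53.008 g; biotin 3.958 mg; thiamine hydrochloride 42.713 mg; L-arginine 1.504 g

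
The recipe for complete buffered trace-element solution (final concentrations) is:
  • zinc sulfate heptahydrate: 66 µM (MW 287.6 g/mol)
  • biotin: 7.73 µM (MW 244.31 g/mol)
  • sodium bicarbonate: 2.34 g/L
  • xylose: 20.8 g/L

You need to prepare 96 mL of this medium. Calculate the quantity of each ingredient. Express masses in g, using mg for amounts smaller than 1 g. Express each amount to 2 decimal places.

Working volume: 96 mL = 0.096 L.
zinc sulfate heptahydrate: 66 µmol/L × 287.6 g/mol × 0.096 L ÷ 1000 = 1.82 mg
biotin: 7.73 µmol/L × 244.31 g/mol × 0.096 L ÷ 1000 = 0.18 mg
sodium bicarbonate: 2.34 g/L × 0.096 L = 0.22464 g = 224.64 mg
xylose: 20.8 g/L × 0.096 L = 2.00 g

zinc sulfate heptahydrate 1.82 mg; biotin 0.18 mg; sodium bicarbonate 224.64 mg; xylose 2.00 g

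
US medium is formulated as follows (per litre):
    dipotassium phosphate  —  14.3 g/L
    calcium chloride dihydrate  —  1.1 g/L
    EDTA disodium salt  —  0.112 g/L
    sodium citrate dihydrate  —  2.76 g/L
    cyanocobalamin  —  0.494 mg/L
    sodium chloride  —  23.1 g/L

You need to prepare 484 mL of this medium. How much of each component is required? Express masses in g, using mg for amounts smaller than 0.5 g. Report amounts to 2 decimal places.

Target volume = 484 mL = 0.484 L.
dipotassium phosphate: 14.3 g/L × 0.484 L = 6.92 g
calcium chloride dihydrate: 1.1 g/L × 0.484 L = 0.53 g
EDTA disodium salt: 0.112 g/L × 0.484 L = 0.054208 g = 54.21 mg
sodium citrate dihydrate: 2.76 g/L × 0.484 L = 1.34 g
cyanocobalamin: 0.494 mg/L × 0.484 L = 0.24 mg
sodium chloride: 23.1 g/L × 0.484 L = 11.18 g

dipotassium phosphate 6.92 g; calcium chloride dihydrate 0.53 g; EDTA disodium salt 54.21 mg; sodium citrate dihydrate 1.34 g; cyanocobalamin 0.24 mg; sodium chloride 11.18 g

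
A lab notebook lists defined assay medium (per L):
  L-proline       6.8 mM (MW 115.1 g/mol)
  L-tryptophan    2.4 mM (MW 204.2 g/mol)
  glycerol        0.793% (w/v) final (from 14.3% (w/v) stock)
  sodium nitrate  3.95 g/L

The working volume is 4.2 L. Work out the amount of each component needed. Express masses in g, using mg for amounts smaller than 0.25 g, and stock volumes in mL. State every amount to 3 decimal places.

Scale factor relative to 1 L: 4.2.
L-proline: 6.8 mmol/L × 115.1 g/mol × 4.2 L ÷ 1000 = 3.287 g
L-tryptophan: 2.4 mmol/L × 204.2 g/mol × 4.2 L ÷ 1000 = 2.058 g
glycerol: C1V1 = C2V2 → 0.793% ÷ 14.3% × 4200 mL = 232.909 mL
sodium nitrate: 3.95 g/L × 4.2 L = 16.590 g

L-proline 3.287 g; L-tryptophan 2.058 g; glycerol 232.909 mL; sodium nitrate 16.590 g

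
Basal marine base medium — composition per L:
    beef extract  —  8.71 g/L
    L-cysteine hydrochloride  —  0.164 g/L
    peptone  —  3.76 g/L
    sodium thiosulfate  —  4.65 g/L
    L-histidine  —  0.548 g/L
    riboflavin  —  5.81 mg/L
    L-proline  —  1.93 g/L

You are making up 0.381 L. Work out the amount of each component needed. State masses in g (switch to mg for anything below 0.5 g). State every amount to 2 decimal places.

Working volume: 0.381 L.
beef extract: 8.71 g/L × 0.381 L = 3.32 g
L-cysteine hydrochloride: 0.164 g/L × 0.381 L = 0.062484 g = 62.48 mg
peptone: 3.76 g/L × 0.381 L = 1.43 g
sodium thiosulfate: 4.65 g/L × 0.381 L = 1.77 g
L-histidine: 0.548 g/L × 0.381 L = 0.208788 g = 208.79 mg
riboflavin: 5.81 mg/L × 0.381 L = 2.21 mg
L-proline: 1.93 g/L × 0.381 L = 0.74 g

beef extract 3.32 g; L-cysteine hydrochloride 62.48 mg; peptone 1.43 g; sodium thiosulfate 1.77 g; L-histidine 208.79 mg; riboflavin 2.21 mg; L-proline 0.74 g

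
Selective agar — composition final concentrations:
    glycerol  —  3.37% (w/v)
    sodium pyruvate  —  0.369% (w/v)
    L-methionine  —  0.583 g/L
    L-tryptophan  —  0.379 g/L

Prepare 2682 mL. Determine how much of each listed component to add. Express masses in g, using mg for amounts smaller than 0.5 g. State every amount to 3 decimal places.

glycerol 90.383 g; sodium pyruvate 9.897 g; L-methionine 1.564 g; L-tryptophan 1.016 g

Working volume: 2682 mL = 2.682 L.
glycerol: 3.37 g per 100 mL × 2682 mL ÷ 100 = 90.383 g
sodium pyruvate: 0.369% w/v = 3.69 g/L → 3.69 × 2.682 L = 9.897 g
L-methionine: 0.583 g/L × 2.682 L = 1.564 g
L-tryptophan: 0.379 g/L × 2.682 L = 1.016 g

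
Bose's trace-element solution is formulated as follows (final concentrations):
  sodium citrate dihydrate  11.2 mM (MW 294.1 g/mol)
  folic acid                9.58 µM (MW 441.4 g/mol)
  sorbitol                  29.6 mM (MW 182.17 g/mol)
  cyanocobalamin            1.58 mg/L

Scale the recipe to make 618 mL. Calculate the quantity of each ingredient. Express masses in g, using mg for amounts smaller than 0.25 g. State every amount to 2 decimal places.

sodium citrate dihydrate 2.04 g; folic acid 2.61 mg; sorbitol 3.33 g; cyanocobalamin 0.98 mg

Target volume = 618 mL = 0.618 L.
sodium citrate dihydrate: 11.2 mmol/L × 294.1 g/mol × 0.618 L ÷ 1000 = 2.04 g
folic acid: 9.58 µmol/L × 441.4 g/mol × 0.618 L ÷ 1000 = 2.61 mg
sorbitol: 29.6 mmol/L × 182.17 g/mol × 0.618 L ÷ 1000 = 3.33 g
cyanocobalamin: 1.58 mg/L × 0.618 L = 0.98 mg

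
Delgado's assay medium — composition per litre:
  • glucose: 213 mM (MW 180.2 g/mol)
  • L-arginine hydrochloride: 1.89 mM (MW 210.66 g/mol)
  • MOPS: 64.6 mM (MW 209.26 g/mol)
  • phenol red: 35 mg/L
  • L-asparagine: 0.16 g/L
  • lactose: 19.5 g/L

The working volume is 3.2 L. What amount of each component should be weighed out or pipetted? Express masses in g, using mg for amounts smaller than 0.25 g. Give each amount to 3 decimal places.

Working volume: 3.2 L.
glucose: 213 mmol/L × 180.2 g/mol × 3.2 L ÷ 1000 = 122.824 g
L-arginine hydrochloride: 1.89 mmol/L × 210.66 g/mol × 3.2 L ÷ 1000 = 1.274 g
MOPS: 64.6 mmol/L × 209.26 g/mol × 3.2 L ÷ 1000 = 43.258 g
phenol red: 35 mg/L × 3.2 L = 112.000 mg
L-asparagine: 0.16 g/L × 3.2 L = 0.512 g
lactose: 19.5 g/L × 3.2 L = 62.400 g

glucose 122.824 g; L-arginine hydrochloride 1.274 g; MOPS 43.258 g; phenol red 112.000 mg; L-asparagine 0.512 g; lactose 62.400 g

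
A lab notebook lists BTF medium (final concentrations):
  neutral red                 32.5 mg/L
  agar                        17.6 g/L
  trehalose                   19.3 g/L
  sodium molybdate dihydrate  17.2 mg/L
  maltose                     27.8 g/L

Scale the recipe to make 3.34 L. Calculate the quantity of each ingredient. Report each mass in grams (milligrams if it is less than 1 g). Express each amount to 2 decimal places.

neutral red 108.55 mg; agar 58.78 g; trehalose 64.46 g; sodium molybdate dihydrate 57.45 mg; maltose 92.85 g

Scale factor relative to 1 L: 3.34.
neutral red: 32.5 mg/L × 3.34 L = 108.55 mg
agar: 17.6 g/L × 3.34 L = 58.78 g
trehalose: 19.3 g/L × 3.34 L = 64.46 g
sodium molybdate dihydrate: 17.2 mg/L × 3.34 L = 57.45 mg
maltose: 27.8 g/L × 3.34 L = 92.85 g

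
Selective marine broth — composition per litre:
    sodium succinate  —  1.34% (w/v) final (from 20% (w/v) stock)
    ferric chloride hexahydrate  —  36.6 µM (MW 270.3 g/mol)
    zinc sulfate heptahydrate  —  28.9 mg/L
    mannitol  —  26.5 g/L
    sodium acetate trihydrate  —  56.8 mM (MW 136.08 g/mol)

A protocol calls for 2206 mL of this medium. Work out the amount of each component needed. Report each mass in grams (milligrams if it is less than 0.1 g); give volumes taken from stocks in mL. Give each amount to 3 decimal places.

Target volume = 2206 mL = 2.206 L.
sodium succinate: C1V1 = C2V2 → 1.34% ÷ 20% × 2206 mL = 147.802 mL
ferric chloride hexahydrate: 36.6 µmol/L × 270.3 g/mol × 2.206 L ÷ 1000 = 21.824 mg
zinc sulfate heptahydrate: 28.9 mg/L × 2.206 L = 63.753 mg
mannitol: 26.5 g/L × 2.206 L = 58.459 g
sodium acetate trihydrate: 56.8 mmol/L × 136.08 g/mol × 2.206 L ÷ 1000 = 17.051 g

sodium succinate 147.802 mL; ferric chloride hexahydrate 21.824 mg; zinc sulfate heptahydrate 63.753 mg; mannitol 58.459 g; sodium acetate trihydrate 17.051 g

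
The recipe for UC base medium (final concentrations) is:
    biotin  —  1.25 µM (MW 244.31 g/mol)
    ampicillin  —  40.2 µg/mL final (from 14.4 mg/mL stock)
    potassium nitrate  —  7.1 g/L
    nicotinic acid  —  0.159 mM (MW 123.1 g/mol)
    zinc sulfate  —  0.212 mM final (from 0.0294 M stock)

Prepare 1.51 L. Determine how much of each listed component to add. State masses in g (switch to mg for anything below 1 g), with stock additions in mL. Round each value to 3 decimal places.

biotin 0.461 mg; ampicillin 4.215 mL; potassium nitrate 10.721 g; nicotinic acid 29.555 mg; zinc sulfate 10.888 mL

Scale factor relative to 1 L: 1.51.
biotin: 1.25 µmol/L × 244.31 g/mol × 1.51 L ÷ 1000 = 0.461 mg
ampicillin: dilute stock: 40.2 µg/mL × 1510 mL ÷ 14400 µg/mL = 4.215 mL
potassium nitrate: 7.1 g/L × 1.51 L = 10.721 g
nicotinic acid: 0.159 mmol/L × 123.1 mg/mmol × 1.51 L = 29.555 mg
zinc sulfate: V = C2·V2/C1 = 0.212 mM × 1510 mL ÷ 29.4 mM = 10.888 mL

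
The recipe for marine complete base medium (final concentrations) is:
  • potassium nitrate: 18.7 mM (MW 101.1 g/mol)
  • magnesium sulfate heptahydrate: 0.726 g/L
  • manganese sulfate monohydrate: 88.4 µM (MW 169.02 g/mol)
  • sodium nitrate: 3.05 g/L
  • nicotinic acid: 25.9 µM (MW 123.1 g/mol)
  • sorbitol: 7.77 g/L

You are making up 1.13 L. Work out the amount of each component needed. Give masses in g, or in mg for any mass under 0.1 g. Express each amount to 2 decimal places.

potassium nitrate 2.14 g; magnesium sulfate heptahydrate 0.82 g; manganese sulfate monohydrate 16.88 mg; sodium nitrate 3.45 g; nicotinic acid 3.60 mg; sorbitol 8.78 g

Working volume: 1.13 L.
potassium nitrate: 18.7 mmol/L × 101.1 g/mol × 1.13 L ÷ 1000 = 2.14 g
magnesium sulfate heptahydrate: 0.726 g/L × 1.13 L = 0.82 g
manganese sulfate monohydrate: 88.4 µmol/L × 169.02 g/mol × 1.13 L ÷ 1000 = 16.88 mg
sodium nitrate: 3.05 g/L × 1.13 L = 3.45 g
nicotinic acid: 25.9 µmol/L × 123.1 g/mol × 1.13 L ÷ 1000 = 3.60 mg
sorbitol: 7.77 g/L × 1.13 L = 8.78 g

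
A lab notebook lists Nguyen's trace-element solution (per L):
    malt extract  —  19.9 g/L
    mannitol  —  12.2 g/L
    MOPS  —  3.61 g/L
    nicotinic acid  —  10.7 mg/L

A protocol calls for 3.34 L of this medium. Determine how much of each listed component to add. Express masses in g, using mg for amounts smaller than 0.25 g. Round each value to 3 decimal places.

malt extract 66.466 g; mannitol 40.748 g; MOPS 12.057 g; nicotinic acid 35.738 mg

Working volume: 3.34 L.
malt extract: 19.9 g/L × 3.34 L = 66.466 g
mannitol: 12.2 g/L × 3.34 L = 40.748 g
MOPS: 3.61 g/L × 3.34 L = 12.057 g
nicotinic acid: 10.7 mg/L × 3.34 L = 35.738 mg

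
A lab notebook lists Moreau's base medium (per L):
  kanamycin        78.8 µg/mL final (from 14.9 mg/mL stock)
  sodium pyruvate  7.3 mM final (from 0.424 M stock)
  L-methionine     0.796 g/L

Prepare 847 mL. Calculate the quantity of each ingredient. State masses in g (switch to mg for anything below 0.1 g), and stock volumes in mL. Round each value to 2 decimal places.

Working volume: 847 mL = 0.847 L.
kanamycin: V = C2·V2/C1 = 78.8 µg/mL × 847 mL ÷ 14900 µg/mL = 4.48 mL
sodium pyruvate: dilute stock: 7.3 mM × 847 mL ÷ 424 mM = 14.58 mL
L-methionine: 0.796 g/L × 0.847 L = 0.67 g

kanamycin 4.48 mL; sodium pyruvate 14.58 mL; L-methionine 0.67 g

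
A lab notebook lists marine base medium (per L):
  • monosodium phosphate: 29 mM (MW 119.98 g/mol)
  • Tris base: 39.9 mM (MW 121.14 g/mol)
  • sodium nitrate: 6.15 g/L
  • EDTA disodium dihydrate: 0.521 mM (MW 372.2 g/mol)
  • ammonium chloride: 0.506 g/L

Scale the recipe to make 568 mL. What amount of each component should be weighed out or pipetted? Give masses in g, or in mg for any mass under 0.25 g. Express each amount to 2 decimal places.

monosodium phosphate 1.98 g; Tris base 2.75 g; sodium nitrate 3.49 g; EDTA disodium dihydrate 110.14 mg; ammonium chloride 0.29 g

Scale factor relative to 1 L: 0.568.
monosodium phosphate: 29 mmol/L × 119.98 g/mol × 0.568 L ÷ 1000 = 1.98 g
Tris base: 39.9 mmol/L × 121.14 g/mol × 0.568 L ÷ 1000 = 2.75 g
sodium nitrate: 6.15 g/L × 0.568 L = 3.49 g
EDTA disodium dihydrate: 0.521 mmol/L × 372.2 mg/mmol × 0.568 L = 110.14 mg
ammonium chloride: 0.506 g/L × 0.568 L = 0.29 g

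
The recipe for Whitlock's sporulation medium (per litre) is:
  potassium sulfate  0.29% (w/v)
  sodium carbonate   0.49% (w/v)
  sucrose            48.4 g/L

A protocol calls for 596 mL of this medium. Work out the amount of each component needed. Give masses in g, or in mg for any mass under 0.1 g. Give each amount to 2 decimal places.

Working volume: 596 mL = 0.596 L.
potassium sulfate: 0.29 g per 100 mL × 596 mL ÷ 100 = 1.73 g
sodium carbonate: 0.49% w/v = 4.9 g/L → 4.9 × 0.596 L = 2.92 g
sucrose: 48.4 g/L × 0.596 L = 28.85 g

potassium sulfate 1.73 g; sodium carbonate 2.92 g; sucrose 28.85 g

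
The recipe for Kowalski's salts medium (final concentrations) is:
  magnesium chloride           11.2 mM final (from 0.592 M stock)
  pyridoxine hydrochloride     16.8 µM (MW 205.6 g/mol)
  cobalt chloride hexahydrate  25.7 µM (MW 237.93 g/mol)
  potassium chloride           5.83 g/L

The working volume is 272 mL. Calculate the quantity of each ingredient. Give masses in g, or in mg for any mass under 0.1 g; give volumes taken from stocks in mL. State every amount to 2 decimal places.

Working volume: 272 mL = 0.272 L.
magnesium chloride: dilute stock: 11.2 mM × 272 mL ÷ 592 mM = 5.15 mL
pyridoxine hydrochloride: 16.8 µmol/L × 205.6 g/mol × 0.272 L ÷ 1000 = 0.94 mg
cobalt chloride hexahydrate: 25.7 µmol/L × 237.93 g/mol × 0.272 L ÷ 1000 = 1.66 mg
potassium chloride: 5.83 g/L × 0.272 L = 1.59 g

magnesium chloride 5.15 mL; pyridoxine hydrochloride 0.94 mg; cobalt chloride hexahydrate 1.66 mg; potassium chloride 1.59 g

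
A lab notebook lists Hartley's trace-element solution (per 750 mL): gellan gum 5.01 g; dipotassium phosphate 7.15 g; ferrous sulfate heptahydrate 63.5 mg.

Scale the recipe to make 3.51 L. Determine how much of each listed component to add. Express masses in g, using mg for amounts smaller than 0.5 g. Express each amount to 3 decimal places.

Scale factor = 3510 mL / 750 mL = 4.68.
gellan gum: 5.01 g × (3510 mL / 750 mL) = 23.447 g
dipotassium phosphate: 7.15 g × (3510 mL / 750 mL) = 33.462 g
ferrous sulfate heptahydrate: 63.5 mg × (3510 mL / 750 mL) = 297.180 mg

gellan gum 23.447 g; dipotassium phosphate 33.462 g; ferrous sulfate heptahydrate 297.180 mg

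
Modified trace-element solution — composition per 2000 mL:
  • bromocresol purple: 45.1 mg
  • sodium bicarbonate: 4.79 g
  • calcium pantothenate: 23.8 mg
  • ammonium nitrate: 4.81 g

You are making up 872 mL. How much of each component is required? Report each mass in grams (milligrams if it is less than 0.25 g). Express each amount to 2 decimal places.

Ratio of target to recipe volume: 872 / 2000 = 0.436.
bromocresol purple: 45.1 mg × (872 mL / 2000 mL) = 19.66 mg
sodium bicarbonate: 4.79 g × (872 mL / 2000 mL) = 2.09 g
calcium pantothenate: 23.8 mg × (872 mL / 2000 mL) = 10.38 mg
ammonium nitrate: 4.81 g × (872 mL / 2000 mL) = 2.10 g

bromocresol purple 19.66 mg; sodium bicarbonate 2.09 g; calcium pantothenate 10.38 mg; ammonium nitrate 2.10 g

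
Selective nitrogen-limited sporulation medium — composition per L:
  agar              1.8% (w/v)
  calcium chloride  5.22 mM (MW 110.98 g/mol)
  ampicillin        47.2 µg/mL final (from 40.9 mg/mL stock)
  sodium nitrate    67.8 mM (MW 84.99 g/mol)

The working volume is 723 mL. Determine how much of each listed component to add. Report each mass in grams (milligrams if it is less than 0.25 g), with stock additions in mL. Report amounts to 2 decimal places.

Working volume: 723 mL = 0.723 L.
agar: 1.8% w/v = 18 g/L → 18 × 0.723 L = 13.01 g
calcium chloride: 5.22 mmol/L × 110.98 g/mol × 0.723 L ÷ 1000 = 0.42 g
ampicillin: V = C2·V2/C1 = 47.2 µg/mL × 723 mL ÷ 40900 µg/mL = 0.83 mL
sodium nitrate: 67.8 mmol/L × 84.99 g/mol × 0.723 L ÷ 1000 = 4.17 g

agar 13.01 g; calcium chloride 0.42 g; ampicillin 0.83 mL; sodium nitrate 4.17 g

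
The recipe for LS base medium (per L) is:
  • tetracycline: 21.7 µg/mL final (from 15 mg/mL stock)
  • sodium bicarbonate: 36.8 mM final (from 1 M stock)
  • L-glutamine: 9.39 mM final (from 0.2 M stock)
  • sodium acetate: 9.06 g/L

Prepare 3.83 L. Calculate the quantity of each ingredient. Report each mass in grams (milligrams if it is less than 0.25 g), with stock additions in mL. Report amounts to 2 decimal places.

Scale factor relative to 1 L: 3.83.
tetracycline: V = C2·V2/C1 = 21.7 µg/mL × 3830 mL ÷ 15000 µg/mL = 5.54 mL
sodium bicarbonate: C1V1 = C2V2 → 36.8 mM × 3830 mL ÷ 1000 mM = 140.94 mL
L-glutamine: C1V1 = C2V2 → 9.39 mM × 3830 mL ÷ 200 mM = 179.82 mL
sodium acetate: 9.06 g/L × 3.83 L = 34.70 g

tetracycline 5.54 mL; sodium bicarbonate 140.94 mL; L-glutamine 179.82 mL; sodium acetate 34.70 g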